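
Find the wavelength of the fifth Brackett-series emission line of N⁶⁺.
37.0801 nm

The lines of a series are numbered from the longest wavelength (smallest ΔE) outward; the fifth line is the transition from n = n_f + 5 to n_f.
The Brackett series has all transitions ending at n_f = 4.

For N⁶⁺ (Z = 7), the fifth line (ε-line) is the jump from n = 9 to n = 4:
E_9 = -13.6057 × 7² / 9² = -8.230609 eV
E_4 = -13.6057 × 7² / 4² = -41.667456 eV
ΔE = E_9 - E_4 = 33.436847 eV

λ = hc/E = 1239.84 eV·nm / 33.436847 eV
λ = 37.0801 nm

This is the ε-line of the Brackett series in N⁶⁺.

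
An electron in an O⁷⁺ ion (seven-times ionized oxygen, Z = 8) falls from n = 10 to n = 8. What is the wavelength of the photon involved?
253.13 nm

First, find the transition energy using E_n = -13.6057 Z² / n² eV:
E_10 = -13.6057 × 8² / 10² = -8.707648 eV
E_8 = -13.6057 × 8² / 8² = -13.605700 eV

Photon energy: |ΔE| = |E_8 - E_10| = 4.898052 eV

Convert to wavelength using E = hc/λ with hc = 1239.84 eV·nm:
λ = hc/E = 1239.84 eV·nm / 4.898052 eV
λ = 253.13 nm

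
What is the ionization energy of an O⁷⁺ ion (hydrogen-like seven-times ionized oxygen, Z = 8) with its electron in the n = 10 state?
8.708 eV

The ionization energy is the energy needed to remove the electron completely (n → ∞).

For a hydrogen-like ion with Z = 8, E_n = -13.6057 Z² / n² eV.

At n = 10: E_10 = -13.6057 × 8² / 10² = -8.707648 eV
At n = ∞: E_∞ = 0 eV

Ionization energy = E_∞ - E_10 = 0 - (-8.707648) = 8.707648 eV
Ionization energy ≈ 8.708 eV

This is also called the binding energy of the electron in state n = 10.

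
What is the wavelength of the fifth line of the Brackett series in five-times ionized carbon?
50.47007 nm

The lines of a series are numbered from the longest wavelength (smallest ΔE) outward; the fifth line is the transition from n = n_f + 5 to n_f.
The Brackett series has all transitions ending at n_f = 4.

For C⁵⁺ (Z = 6), the fifth line (ε-line) is the jump from n = 9 to n = 4:
E_9 = -13.6057 × 6² / 9² = -6.0469778 eV
E_4 = -13.6057 × 6² / 4² = -30.6128250 eV
ΔE = E_9 - E_4 = 24.5658472 eV

λ = hc/E = 1239.84 eV·nm / 24.5658472 eV
λ = 50.47007 nm

This is the ε-line of the Brackett series in C⁵⁺.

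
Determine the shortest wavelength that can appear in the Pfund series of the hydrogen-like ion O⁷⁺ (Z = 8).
35.596294 nm

The series limit corresponds to the transition from n = ∞ to n = 5.
This is the highest energy (shortest wavelength) transition in the Pfund series.

E_∞ = 0 eV
E_5 = -13.6057 × 8² / 5² = -34.83059200 eV

Energy at series limit:
ΔE = E_∞ - E_5 = 0 - (-34.83059200) = 34.83059200 eV
λ = hc/E = 1239.84 eV·nm / 34.83059200 eV = 35.596294 nm

This energy equals the ionization energy from the n = 5 state of O⁷⁺.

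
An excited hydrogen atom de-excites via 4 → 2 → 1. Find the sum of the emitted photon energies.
12.7553 eV

The energy levels of hydrogen are E_n = -13.6057 / n² eV.

First transition (4 → 2):
ΔE₁ = |E_2 - E_4|
ΔE₁ = |-3.4014250000 - (-0.8503562500)| = 2.5510688 eV

Second transition (2 → 1):
ΔE₂ = |E_1 - E_2|
ΔE₂ = |-13.6057000000 - (-3.4014250000)| = 10.2042750 eV

Total energy released:
E_total = ΔE₁ + ΔE₂ = 2.5510688 + 10.2042750 = 12.7553 eV

Note: This equals the direct transition 4 → 1: 12.7553 eV ✓
Energy is conserved regardless of the path taken.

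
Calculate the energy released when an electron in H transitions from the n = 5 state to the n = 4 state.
0.31 eV

The energy levels are E_n = -13.6057 eV / n².

Energy at n = 5: E_5 = -13.6057 / 5² = -0.54423 eV
Energy at n = 4: E_4 = -13.6057 / 4² = -0.85036 eV

For emission (electron falling to lower state), the photon energy is:
E_photon = E_5 - E_4 = |-0.54423 - (-0.85036)|
E_photon = 0.31 eV

This energy is carried away by the emitted photon.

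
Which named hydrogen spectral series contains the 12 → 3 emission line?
Paschen series

The spectral series in hydrogen are named based on the final (lower) energy level:
- Lyman series: n_final = 1 (ultraviolet)
- Balmer series: n_final = 2 (visible/near-UV)
- Paschen series: n_final = 3 (infrared)
- Brackett series: n_final = 4 (infrared)
- Pfund series: n_final = 5 (far infrared)

Since this transition ends at n = 3, it belongs to the Paschen series.

For reference, this 12 → 3 line has photon energy
ΔE = 13.6057 eV × (1/3² - 1/12²) = 1.4172604167 eV,
corresponding to wavelength λ = hc/ΔE = 1239.84 eV·nm / 1.4172604167 eV = 874.814526 nm in the infrared region.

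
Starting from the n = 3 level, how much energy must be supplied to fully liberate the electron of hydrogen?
1.51174 eV

The ionization energy is the energy needed to remove the electron completely (n → ∞).

For hydrogen, E_n = -13.6057 eV / n².

At n = 3: E_3 = -13.6057 / 3² = -1.51174444 eV
At n = ∞: E_∞ = 0 eV

Ionization energy = E_∞ - E_3 = 0 - (-1.51174444) = 1.51174444 eV
Ionization energy ≈ 1.51174 eV

This is also called the binding energy of the electron in state n = 3.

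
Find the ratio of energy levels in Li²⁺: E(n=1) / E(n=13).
169.000000

Using E_n = -13.6057 Z² / n² eV with Z = 3:

E_1 = -13.6057 × 3² / 1² = -122.4513 / 1 = -122.451300000000 eV
E_13 = -13.6057 × 3² / 13² = -122.4513 / 169 = -0.724563905325 eV

The ratio is:
E_1/E_13 = (-122.451300000000) / (-0.724563905325)
E_1/E_13 = (-122.4513/1) / (-122.4513/169)
E_1/E_13 = 169/1
E_1/E_13 = 169.000000
(Note: the Z² factors cancel in the ratio.)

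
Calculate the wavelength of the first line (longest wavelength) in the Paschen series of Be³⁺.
117.16266 nm

The longest wavelength corresponds to the smallest energy transition in the series.
The Paschen series has all transitions ending at n_f = 3.

For Be³⁺ (Z = 4), the first line (α-line) is the jump from n = 4 to n = 3:
E_4 = -13.6057 × 4² / 4² = -13.60570000 eV
E_3 = -13.6057 × 4² / 3² = -24.18791111 eV
ΔE = E_4 - E_3 = 10.58221111 eV

λ = hc/E = 1239.84 eV·nm / 10.58221111 eV
λ = 117.16266 nm

This is the α-line of the Paschen series in Be³⁺.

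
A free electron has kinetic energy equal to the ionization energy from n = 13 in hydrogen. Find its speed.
1.683e+05 m/s (or 0.0561% of c)

The binding energy at n = 13 for hydrogen is:
E_13 = -13.6057/13² = -0.08050710 eV
|E_13| = 0.08050710 eV

Convert to Joules:
KE = 0.08050710 eV × (1.602177 × 10⁻¹⁹ J/eV) = 1.28987e-20 J

Using KE = ½mv²:
v = √(2·KE/m_e)
v = √(2 × 1.28987e-20 J / 9.10938 × 10⁻³¹ kg)
v = 1.683e+05 m/s

This is approximately 0.0561% the speed of light.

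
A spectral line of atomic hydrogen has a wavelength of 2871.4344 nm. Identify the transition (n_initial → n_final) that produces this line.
n = 11 → n = 5

First, find the photon energy from the wavelength (hc = 1239.84 eV·nm):
E = hc/λ = 1239.84 eV·nm / 2871.4344 nm = 0.43178420 eV

The energy levels of hydrogen satisfy E_n = -13.6057 / n² eV, so an emission n_i → n_f releases
ΔE = 13.6057 × (1/n_f² − 1/n_i²) eV.

Setting ΔE equal to the photon energy:
1/n_f² − 1/n_i² = 0.43178420 / 13.6057 = 0.031735537

Since 1/n_i² must be positive, we need 1/n_f² > 0.031735537, i.e. n_f ≤ 5. For each allowed n_f, solve n_i = (1/n_f² − 0.031735537)^(−1/2) and check whether it is a whole number:
  n_f = 1: 1/n_i² = 1.000000000 − 0.031735537 = 0.968264463 → n_i = 1.016  (not an integer) ✗
  n_f = 2: 1/n_i² = 0.250000000 − 0.031735537 = 0.218264463 → n_i = 2.140  (not an integer) ✗
  n_f = 3: 1/n_i² = 0.111111111 − 0.031735537 = 0.079375574 → n_i = 3.549  (not an integer) ✗
  n_f = 4: 1/n_i² = 0.062500000 − 0.031735537 = 0.030764463 → n_i = 5.701  (not an integer) ✗
  n_f = 5: 1/n_i² = 0.040000000 − 0.031735537 = 0.008264463 → n_i = 11.000  → integer, n_i = 11 ✓

Only n_f = 5 gives an integer upper level, n_i = 11.

The transition is from n = 11 to n = 5 (emission).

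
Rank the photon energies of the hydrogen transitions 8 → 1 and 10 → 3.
8 → 1

Calculate the energy for each transition:

Transition 8 → 1:
ΔE₁ = |E_1 - E_8| = |-13.6057/1² - (-13.6057/8²)|
ΔE₁ = |-13.605700000 - (-0.212589063)| = 13.393111 eV

Transition 10 → 3:
ΔE₂ = |E_3 - E_10| = |-13.6057/3² - (-13.6057/10²)|
ΔE₂ = |-1.511744444 - (-0.136057000)| = 1.375687 eV

Since 13.393111 eV > 1.375687 eV, the transition 8 → 1 emits the more energetic photon.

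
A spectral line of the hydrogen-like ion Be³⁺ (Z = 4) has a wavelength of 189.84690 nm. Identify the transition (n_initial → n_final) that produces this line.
n = 10 → n = 5

First, find the photon energy from the wavelength (hc = 1239.84 eV·nm):
E = hc/λ = 1239.84 eV·nm / 189.84690 nm = 6.5307361 eV

The energy levels of Be³⁺ satisfy E_n = -13.6057 × 4² / n² eV, so an emission n_i → n_f releases
ΔE = 13.6057 × 4² × (1/n_f² − 1/n_i²) eV.

Setting ΔE equal to the photon energy:
1/n_f² − 1/n_i² = 6.5307361 / (13.6057 × 4²) = 0.030000000

Since 1/n_i² must be positive, we need 1/n_f² > 0.030000000, i.e. n_f ≤ 5. For each allowed n_f, solve n_i = (1/n_f² − 0.030000000)^(−1/2) and check whether it is a whole number:
  n_f = 1: 1/n_i² = 1.000000000 − 0.030000000 = 0.970000000 → n_i = 1.015  (not an integer) ✗
  n_f = 2: 1/n_i² = 0.250000000 − 0.030000000 = 0.220000000 → n_i = 2.132  (not an integer) ✗
  n_f = 3: 1/n_i² = 0.111111111 − 0.030000000 = 0.081111111 → n_i = 3.511  (not an integer) ✗
  n_f = 4: 1/n_i² = 0.062500000 − 0.030000000 = 0.032500000 → n_i = 5.547  (not an integer) ✗
  n_f = 5: 1/n_i² = 0.040000000 − 0.030000000 = 0.010000000 → n_i = 10.000  → integer, n_i = 10 ✓

Only n_f = 5 gives an integer upper level, n_i = 10.

The transition is from n = 10 to n = 5 (emission).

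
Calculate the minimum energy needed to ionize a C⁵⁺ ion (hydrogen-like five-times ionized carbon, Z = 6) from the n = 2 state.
122.45 eV

The ionization energy is the energy needed to remove the electron completely (n → ∞).

For a hydrogen-like ion with Z = 6, E_n = -13.6057 Z² / n² eV.

At n = 2: E_2 = -13.6057 × 6² / 2² = -122.45130 eV
At n = ∞: E_∞ = 0 eV

Ionization energy = E_∞ - E_2 = 0 - (-122.45130) = 122.45130 eV
Ionization energy ≈ 122.45 eV

This is also called the binding energy of the electron in state n = 2.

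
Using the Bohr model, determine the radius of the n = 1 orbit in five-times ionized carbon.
0.0088 nm (or 0.0882 Å)

The Bohr radius formula is:
r_n = n² a₀ / Z

where a₀ = 0.0529177 nm is the Bohr radius.

For C⁵⁺ (Z = 6) at n = 1:
r_1 = 1² × 0.0529177 nm / 6
r_1 = 1 × 0.0529177 nm / 6
r_1 = 0.05292 nm / 6
r_1 = 0.0088 nm

The electron orbits at approximately 0.0088 nm from the nucleus.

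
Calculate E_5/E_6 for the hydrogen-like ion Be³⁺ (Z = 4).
1.4400

Using E_n = -13.6057 Z² / n² eV with Z = 4:

E_5 = -13.6057 × 4² / 5² = -217.6912 / 25 = -8.7076480000 eV
E_6 = -13.6057 × 4² / 6² = -217.6912 / 36 = -6.0469777778 eV

The ratio is:
E_5/E_6 = (-8.7076480000) / (-6.0469777778)
E_5/E_6 = (-217.6912/25) / (-217.6912/36)
E_5/E_6 = 36/25
E_5/E_6 = 1.4400
(Note: the Z² factors cancel in the ratio.)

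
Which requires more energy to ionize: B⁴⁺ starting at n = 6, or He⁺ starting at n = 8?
B⁴⁺ at n = 6 (E = -9.44840 eV)

Using E_n = -13.6057 Z² / n² eV:

B⁴⁺ (Z = 5) at n = 6:
E = -13.6057 × 5² / 6² = -13.6057 × 25 / 36 = -9.44840278 eV

He⁺ (Z = 2) at n = 8:
E = -13.6057 × 2² / 8² = -13.6057 × 4 / 64 = -0.85035625 eV

Since -9.44840278 eV < -0.85035625 eV,
B⁴⁺ at n = 6 is more tightly bound (requires more energy to ionize).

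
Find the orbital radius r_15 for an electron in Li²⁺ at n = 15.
3.9688 nm (or 39.6883 Å)

The Bohr radius formula is:
r_n = n² a₀ / Z

where a₀ = 0.0529177 nm is the Bohr radius.

For Li²⁺ (Z = 3) at n = 15:
r_15 = 15² × 0.0529177 nm / 3
r_15 = 225 × 0.0529177 nm / 3
r_15 = 11.90648 nm / 3
r_15 = 3.9688 nm

The electron orbits at approximately 3.9688 nm from the nucleus.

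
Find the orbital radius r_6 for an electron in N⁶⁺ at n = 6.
0.27215 nm (or 2.72148 Å)

The Bohr radius formula is:
r_n = n² a₀ / Z

where a₀ = 0.05291772 nm is the Bohr radius.

For N⁶⁺ (Z = 7) at n = 6:
r_6 = 6² × 0.05291772 nm / 7
r_6 = 36 × 0.05291772 nm / 7
r_6 = 1.905038 nm / 7
r_6 = 0.27215 nm

The electron orbits at approximately 0.27215 nm from the nucleus.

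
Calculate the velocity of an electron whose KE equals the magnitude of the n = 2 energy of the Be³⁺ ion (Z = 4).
4.37539e+06 m/s (or 1.4595% of c)

The binding energy at n = 2 for Be³⁺ is:
E_2 = -13.6057 × 4²/2² = -54.4228000 eV
|E_2| = 54.4228000 eV

Convert to Joules:
KE = 54.4228000 eV × (1.602177 × 10⁻¹⁹ J/eV) = 8.7194958e-18 J

Using KE = ½mv²:
v = √(2·KE/m_e)
v = √(2 × 8.7194958e-18 J / 9.10938 × 10⁻³¹ kg)
v = 4.37539e+06 m/s

This is approximately 1.4595% the speed of light.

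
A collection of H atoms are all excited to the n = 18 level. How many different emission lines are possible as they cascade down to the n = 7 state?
66

The electron can occupy levels n = 7, 8, ..., 18 during de-excitation — that is m = 18 - 7 + 1 = 12 distinct levels.

The number of distinct spectral lines equals the number of ways to choose 2 of these m levels (each pair gives one possible emission transition):

Number of lines = m(m-1)/2 = 12×11/2 = 66

These correspond to all possible transitions between the 12 levels:
18 → 17, 18 → 16, 18 → 15, 18 → 14, 18 → 13, 18 → 12, 18 → 11, 18 → 10...

Each transition produces a photon with a unique energy (and thus wavelength). This count does not depend on Z.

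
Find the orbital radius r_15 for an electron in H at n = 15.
11.9065 nm (or 119.0648 Å)

The Bohr radius formula is:
r_n = n² a₀ / Z

where a₀ = 0.0529177 nm is the Bohr radius.

For H (Z = 1) at n = 15:
r_15 = 15² × 0.0529177 nm / 1
r_15 = 225 × 0.0529177 nm / 1
r_15 = 11.90648 nm / 1
r_15 = 11.9065 nm

The electron orbits at approximately 11.9065 nm from the nucleus.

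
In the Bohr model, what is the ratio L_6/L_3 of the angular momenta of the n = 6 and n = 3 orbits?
2.000000

In the Bohr model, L_n = nℏ, so the ratio is purely the ratio of quantum numbers:

L_6/L_3 = 6ℏ / 3ℏ = 6/3 = 2.000000

The angular momentum scales linearly with n.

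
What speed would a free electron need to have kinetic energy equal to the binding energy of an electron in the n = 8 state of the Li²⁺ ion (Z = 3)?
8.2038e+05 m/s (or 0.27365% of c)

The binding energy at n = 8 for Li²⁺ is:
E_8 = -13.6057 × 3²/8² = -1.9133016 eV
|E_8| = 1.9133016 eV

Convert to Joules:
KE = 1.9133016 eV × (1.602177 × 10⁻¹⁹ J/eV) = 3.065448e-19 J

Using KE = ½mv²:
v = √(2·KE/m_e)
v = √(2 × 3.065448e-19 J / 9.10938 × 10⁻³¹ kg)
v = 8.2038e+05 m/s

This is approximately 0.27365% the speed of light.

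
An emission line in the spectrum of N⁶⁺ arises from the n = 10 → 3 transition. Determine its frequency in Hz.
1.62994e+16 Hz

First, find the transition energy:
E_10 = -13.6057 × 7² / 10² = -6.6667930 eV
E_3 = -13.6057 × 7² / 3² = -74.0754778 eV
|ΔE| = |E_3 - E_10| = 67.4086848 eV

Convert to Joules: E = 67.4086848 eV × (1.602177 × 10⁻¹⁹ J/eV) = 1.0800064e-17 J

Using E = hf:
f = E/h = 1.0800064e-17 J / (6.62607 × 10⁻³⁴ J·s)
f = 1.62994e+16 Hz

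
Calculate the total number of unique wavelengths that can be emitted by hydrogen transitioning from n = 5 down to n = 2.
6

The electron can occupy levels n = 2, 3, ..., 5 during de-excitation — that is m = 5 - 2 + 1 = 4 distinct levels.

The number of distinct spectral lines equals the number of ways to choose 2 of these m levels (each pair gives one possible emission transition):

Number of lines = m(m-1)/2 = 4×3/2 = 6

These correspond to all possible transitions between the 4 levels:
5 → 4, 5 → 3, 5 → 2, 4 → 3, 4 → 2, 3 → 2

Each transition produces a photon with a unique energy (and thus wavelength). This count does not depend on Z.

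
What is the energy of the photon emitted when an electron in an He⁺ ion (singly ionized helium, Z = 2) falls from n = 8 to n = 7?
0.26031 eV

The energy levels are E_n = -13.6057 Z² eV / n².

Energy at n = 8: E_8 = -13.6057 × 2² / 8² = -0.85035625 eV
Energy at n = 7: E_7 = -13.6057 × 2² / 7² = -1.11066939 eV

For emission (electron falling to lower state), the photon energy is:
E_photon = E_8 - E_7 = |-0.85035625 - (-1.11066939)|
E_photon = 0.26031 eV

This energy is carried away by the emitted photon.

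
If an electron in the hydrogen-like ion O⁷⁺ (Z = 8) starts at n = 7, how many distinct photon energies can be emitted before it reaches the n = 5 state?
3

The electron can occupy levels n = 5, 6, ..., 7 during de-excitation — that is m = 7 - 5 + 1 = 3 distinct levels.

The number of distinct spectral lines equals the number of ways to choose 2 of these m levels (each pair gives one possible emission transition):

Number of lines = m(m-1)/2 = 3×2/2 = 3

These correspond to all possible transitions between the 3 levels:
7 → 6, 7 → 5, 6 → 5

Each transition produces a photon with a unique energy (and thus wavelength). This count does not depend on Z.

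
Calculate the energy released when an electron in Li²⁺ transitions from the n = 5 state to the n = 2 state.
25.715 eV

The energy levels are E_n = -13.6057 Z² eV / n².

Energy at n = 5: E_5 = -13.6057 × 3² / 5² = -4.898052 eV
Energy at n = 2: E_2 = -13.6057 × 3² / 2² = -30.612825 eV

For emission (electron falling to lower state), the photon energy is:
E_photon = E_5 - E_2 = |-4.898052 - (-30.612825)|
E_photon = 25.715 eV

This energy is carried away by the emitted photon.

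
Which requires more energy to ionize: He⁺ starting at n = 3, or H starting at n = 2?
He⁺ at n = 3 (E = -6.05 eV)

Using E_n = -13.6057 Z² / n² eV:

He⁺ (Z = 2) at n = 3:
E = -13.6057 × 2² / 3² = -13.6057 × 4 / 9 = -6.04698 eV

H (Z = 1) at n = 2:
E = -13.6057 × 1² / 2² = -13.6057 × 1 / 4 = -3.40143 eV

Since -6.04698 eV < -3.40143 eV,
He⁺ at n = 3 is more tightly bound (requires more energy to ionize).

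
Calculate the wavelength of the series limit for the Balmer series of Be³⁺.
22.78 nm

The series limit corresponds to the transition from n = ∞ to n = 2.
This is the highest energy (shortest wavelength) transition in the Balmer series.

E_∞ = 0 eV
E_2 = -13.6057 × 4² / 2² = -54.4228 eV

Energy at series limit:
ΔE = E_∞ - E_2 = 0 - (-54.4228) = 54.4228 eV
λ = hc/E = 1239.84 eV·nm / 54.4228 eV = 22.78 nm

This energy equals the ionization energy from the n = 2 state of Be³⁺.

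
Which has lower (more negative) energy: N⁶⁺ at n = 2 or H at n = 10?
N⁶⁺ at n = 2 (E = -166.670 eV)

Using E_n = -13.6057 Z² / n² eV:

N⁶⁺ (Z = 7) at n = 2:
E = -13.6057 × 7² / 2² = -13.6057 × 49 / 4 = -166.669825 eV

H (Z = 1) at n = 10:
E = -13.6057 × 1² / 10² = -13.6057 × 1 / 100 = -0.136057 eV

Since -166.669825 eV < -0.136057 eV,
N⁶⁺ at n = 2 is more tightly bound (requires more energy to ionize).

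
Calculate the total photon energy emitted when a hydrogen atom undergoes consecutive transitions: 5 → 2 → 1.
13.0615 eV

The energy levels of hydrogen are E_n = -13.6057 / n² eV.

First transition (5 → 2):
ΔE₁ = |E_2 - E_5|
ΔE₁ = |-3.4014250000 - (-0.5442280000)| = 2.8571970 eV

Second transition (2 → 1):
ΔE₂ = |E_1 - E_2|
ΔE₂ = |-13.6057000000 - (-3.4014250000)| = 10.2042750 eV

Total energy released:
E_total = ΔE₁ + ΔE₂ = 2.8571970 + 10.2042750 = 13.0615 eV

Note: This equals the direct transition 5 → 1: 13.0615 eV ✓
Energy is conserved regardless of the path taken.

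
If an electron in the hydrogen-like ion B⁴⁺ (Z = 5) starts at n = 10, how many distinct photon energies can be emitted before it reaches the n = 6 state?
10

The electron can occupy levels n = 6, 7, ..., 10 during de-excitation — that is m = 10 - 6 + 1 = 5 distinct levels.

The number of distinct spectral lines equals the number of ways to choose 2 of these m levels (each pair gives one possible emission transition):

Number of lines = m(m-1)/2 = 5×4/2 = 10

These correspond to all possible transitions between the 5 levels:
10 → 9, 10 → 8, 10 → 7, 10 → 6, 9 → 8, 9 → 7, 9 → 6, 8 → 7...

Each transition produces a photon with a unique energy (and thus wavelength). This count does not depend on Z.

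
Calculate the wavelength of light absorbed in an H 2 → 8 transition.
388.806456 nm

First, find the transition energy using E_n = -13.6057 / n² eV:
E_2 = -13.6057 / 2² = -3.4014250000 eV
E_8 = -13.6057 / 8² = -0.2125890625 eV

Photon energy: |ΔE| = |E_8 - E_2| = 3.1888359375 eV

Convert to wavelength using E = hc/λ with hc = 1239.84 eV·nm:
λ = hc/E = 1239.84 eV·nm / 3.1888359375 eV
λ = 388.806456 nm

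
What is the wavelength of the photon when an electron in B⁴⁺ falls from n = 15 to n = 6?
156.216880 nm

First, find the transition energy using E_n = -13.6057 Z² / n² eV:
E_15 = -13.6057 × 5² / 15² = -1.5117444444 eV
E_6 = -13.6057 × 5² / 6² = -9.4484027778 eV

Photon energy: |ΔE| = |E_6 - E_15| = 7.9366583334 eV

Convert to wavelength using E = hc/λ with hc = 1239.84 eV·nm:
λ = hc/E = 1239.84 eV·nm / 7.9366583334 eV
λ = 156.216880 nm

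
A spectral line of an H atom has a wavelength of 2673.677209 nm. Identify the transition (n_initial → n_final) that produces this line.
n = 13 → n = 5

First, find the photon energy from the wavelength (hc = 1239.84 eV·nm):
E = hc/λ = 1239.84 eV·nm / 2673.677209 nm = 0.46372090 eV

The energy levels of hydrogen satisfy E_n = -13.6057 / n² eV, so an emission n_i → n_f releases
ΔE = 13.6057 × (1/n_f² − 1/n_i²) eV.

Setting ΔE equal to the photon energy:
1/n_f² − 1/n_i² = 0.46372090 / 13.6057 = 0.034082840

Since 1/n_i² must be positive, we need 1/n_f² > 0.034082840, i.e. n_f ≤ 5. For each allowed n_f, solve n_i = (1/n_f² − 0.034082840)^(−1/2) and check whether it is a whole number:
  n_f = 1: 1/n_i² = 1.000000000 − 0.034082840 = 0.965917160 → n_i = 1.017  (not an integer) ✗
  n_f = 2: 1/n_i² = 0.250000000 − 0.034082840 = 0.215917160 → n_i = 2.152  (not an integer) ✗
  n_f = 3: 1/n_i² = 0.111111111 − 0.034082840 = 0.077028271 → n_i = 3.603  (not an integer) ✗
  n_f = 4: 1/n_i² = 0.062500000 − 0.034082840 = 0.028417160 → n_i = 5.932  (not an integer) ✗
  n_f = 5: 1/n_i² = 0.040000000 − 0.034082840 = 0.005917160 → n_i = 13.000  → integer, n_i = 13 ✓

Only n_f = 5 gives an integer upper level, n_i = 13.

The transition is from n = 13 to n = 5 (emission).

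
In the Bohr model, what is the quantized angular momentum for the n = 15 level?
1.582e-33 J·s (or 15ℏ)

In the Bohr model, angular momentum is quantized:
L = nℏ

where ℏ = h/(2π) = 1.05457e-34 J·s

For n = 15:
L = 15 × 1.05457e-34 J·s
L = 1.582e-33 J·s

This can also be written as L = 15ℏ.
The angular momentum is an integer multiple of the reduced Planck constant.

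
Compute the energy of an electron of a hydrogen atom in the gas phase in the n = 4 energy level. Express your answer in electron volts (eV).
-0.8504 eV

The energy levels of a hydrogen-like atom are given by:
E_n = -13.6057 eV / n²

For n = 4:
E_4 = -13.6057 eV / 4²
E_4 = -13.6057 eV / 16
E_4 = -0.8504 eV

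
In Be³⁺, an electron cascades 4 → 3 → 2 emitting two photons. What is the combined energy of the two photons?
40.82 eV

The energy levels of Be³⁺ are E_n = -13.6057 × 4² / n² eV.

First transition (4 → 3):
ΔE₁ = |E_3 - E_4|
ΔE₁ = |-24.18791111 - (-13.60570000)| = 10.58221 eV

Second transition (3 → 2):
ΔE₂ = |E_2 - E_3|
ΔE₂ = |-54.42280000 - (-24.18791111)| = 30.23489 eV

Total energy released:
E_total = ΔE₁ + ΔE₂ = 10.58221 + 30.23489 = 40.82 eV

Note: This equals the direct transition 4 → 2: 40.82 eV ✓
Energy is conserved regardless of the path taken.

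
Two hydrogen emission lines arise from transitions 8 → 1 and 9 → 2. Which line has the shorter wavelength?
8 → 1

Calculate the energy for each transition:

Transition 8 → 1:
ΔE₁ = |E_1 - E_8| = |-13.6057/1² - (-13.6057/8²)|
ΔE₁ = |-13.60570000000 - (-0.21258906250)| = 13.39311094 eV

Transition 9 → 2:
ΔE₂ = |E_2 - E_9| = |-13.6057/2² - (-13.6057/9²)|
ΔE₂ = |-3.40142500000 - (-0.16797160494)| = 3.23345340 eV

Since 13.39311094 eV > 3.23345340 eV, the transition 8 → 1 emits the more energetic photon.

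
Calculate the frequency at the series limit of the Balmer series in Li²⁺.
7.4021e+15 Hz

The series limit corresponds to the transition from n = ∞ to n = 2.
This is the highest energy (shortest wavelength) transition in the Balmer series.

E_∞ = 0 eV
E_2 = -13.6057 × 3² / 2² = -30.6128250 eV

Energy at series limit:
ΔE = E_∞ - E_2 = 0 - (-30.6128250) = 30.6128250 eV
E = 30.6128250 eV × (1.602177 × 10⁻¹⁹ J/eV) = 4.904716e-18 J
f = E/h = 4.904716e-18 J / (6.62607 × 10⁻³⁴ J·s) = 7.4021e+15 Hz

This energy equals the ionization energy from the n = 2 state of Li²⁺.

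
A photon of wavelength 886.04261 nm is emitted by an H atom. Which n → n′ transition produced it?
n = 11 → n = 3

First, find the photon energy from the wavelength (hc = 1239.84 eV·nm):
E = hc/λ = 1239.84 eV·nm / 886.04261 nm = 1.3993006 eV

The energy levels of hydrogen satisfy E_n = -13.6057 / n² eV, so an emission n_i → n_f releases
ΔE = 13.6057 × (1/n_f² − 1/n_i²) eV.

Setting ΔE equal to the photon energy:
1/n_f² − 1/n_i² = 1.3993006 / 13.6057 = 0.10284665

Since 1/n_i² must be positive, we need 1/n_f² > 0.10284665, i.e. n_f ≤ 3. For each allowed n_f, solve n_i = (1/n_f² − 0.10284665)^(−1/2) and check whether it is a whole number:
  n_f = 1: 1/n_i² = 1.00000000 − 0.10284665 = 0.89715335 → n_i = 1.056  (not an integer) ✗
  n_f = 2: 1/n_i² = 0.25000000 − 0.10284665 = 0.14715335 → n_i = 2.607  (not an integer) ✗
  n_f = 3: 1/n_i² = 0.11111111 − 0.10284665 = 0.00826446 → n_i = 11.000  → integer, n_i = 11 ✓

Only n_f = 3 gives an integer upper level, n_i = 11.

The transition is from n = 11 to n = 3 (emission).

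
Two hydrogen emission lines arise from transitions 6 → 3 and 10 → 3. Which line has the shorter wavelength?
10 → 3

Calculate the energy for each transition:

Transition 6 → 3:
ΔE₁ = |E_3 - E_6| = |-13.6057/3² - (-13.6057/6²)|
ΔE₁ = |-1.511744444 - (-0.377936111)| = 1.133808 eV

Transition 10 → 3:
ΔE₂ = |E_3 - E_10| = |-13.6057/3² - (-13.6057/10²)|
ΔE₂ = |-1.511744444 - (-0.136057000)| = 1.375687 eV

Since 1.375687 eV > 1.133808 eV, the transition 10 → 3 emits the more energetic photon.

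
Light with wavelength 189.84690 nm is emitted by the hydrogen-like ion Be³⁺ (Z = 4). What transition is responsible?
n = 10 → n = 5

First, find the photon energy from the wavelength (hc = 1239.84 eV·nm):
E = hc/λ = 1239.84 eV·nm / 189.84690 nm = 6.5307361 eV

The energy levels of Be³⁺ satisfy E_n = -13.6057 × 4² / n² eV, so an emission n_i → n_f releases
ΔE = 13.6057 × 4² × (1/n_f² − 1/n_i²) eV.

Setting ΔE equal to the photon energy:
1/n_f² − 1/n_i² = 6.5307361 / (13.6057 × 4²) = 0.030000000

Since 1/n_i² must be positive, we need 1/n_f² > 0.030000000, i.e. n_f ≤ 5. For each allowed n_f, solve n_i = (1/n_f² − 0.030000000)^(−1/2) and check whether it is a whole number:
  n_f = 1: 1/n_i² = 1.000000000 − 0.030000000 = 0.970000000 → n_i = 1.015  (not an integer) ✗
  n_f = 2: 1/n_i² = 0.250000000 − 0.030000000 = 0.220000000 → n_i = 2.132  (not an integer) ✗
  n_f = 3: 1/n_i² = 0.111111111 − 0.030000000 = 0.081111111 → n_i = 3.511  (not an integer) ✗
  n_f = 4: 1/n_i² = 0.062500000 − 0.030000000 = 0.032500000 → n_i = 5.547  (not an integer) ✗
  n_f = 5: 1/n_i² = 0.040000000 − 0.030000000 = 0.010000000 → n_i = 10.000  → integer, n_i = 10 ✓

Only n_f = 5 gives an integer upper level, n_i = 10.

The transition is from n = 10 to n = 5 (emission).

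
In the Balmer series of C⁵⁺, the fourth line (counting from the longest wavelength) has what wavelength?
11.390814 nm

The lines of a series are numbered from the longest wavelength (smallest ΔE) outward; the fourth line is the transition from n = n_f + 4 to n_f.
The Balmer series has all transitions ending at n_f = 2.

For C⁵⁺ (Z = 6), the fourth line (δ-line) is the jump from n = 6 to n = 2:
E_6 = -13.6057 × 6² / 6² = -13.60570000 eV
E_2 = -13.6057 × 6² / 2² = -122.45130000 eV
ΔE = E_6 - E_2 = 108.84560000 eV

λ = hc/E = 1239.84 eV·nm / 108.84560000 eV
λ = 11.390814 nm

This is the δ-line of the Balmer series in C⁵⁺.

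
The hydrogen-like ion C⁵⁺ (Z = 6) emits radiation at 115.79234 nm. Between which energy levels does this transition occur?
n = 13 → n = 6

First, find the photon energy from the wavelength (hc = 1239.84 eV·nm):
E = hc/λ = 1239.84 eV·nm / 115.79234 nm = 10.707444 eV

The energy levels of C⁵⁺ satisfy E_n = -13.6057 × 6² / n² eV, so an emission n_i → n_f releases
ΔE = 13.6057 × 6² × (1/n_f² − 1/n_i²) eV.

Setting ΔE equal to the photon energy:
1/n_f² − 1/n_i² = 10.707444 / (13.6057 × 6²) = 0.021860617

Since 1/n_i² must be positive, we need 1/n_f² > 0.021860617, i.e. n_f ≤ 6. For each allowed n_f, solve n_i = (1/n_f² − 0.021860617)^(−1/2) and check whether it is a whole number:
  n_f = 1: 1/n_i² = 1.000000000 − 0.021860617 = 0.978139383 → n_i = 1.011  (not an integer) ✗
  n_f = 2: 1/n_i² = 0.250000000 − 0.021860617 = 0.228139383 → n_i = 2.094  (not an integer) ✗
  n_f = 3: 1/n_i² = 0.111111111 − 0.021860617 = 0.089250494 → n_i = 3.347  (not an integer) ✗
  n_f = 4: 1/n_i² = 0.062500000 − 0.021860617 = 0.040639383 → n_i = 4.961  (not an integer) ✗
  n_f = 5: 1/n_i² = 0.040000000 − 0.021860617 = 0.018139383 → n_i = 7.425  (not an integer) ✗
  n_f = 6: 1/n_i² = 0.027777778 − 0.021860617 = 0.005917161 → n_i = 13.000  → integer, n_i = 13 ✓

Only n_f = 6 gives an integer upper level, n_i = 13.

The transition is from n = 13 to n = 6 (emission).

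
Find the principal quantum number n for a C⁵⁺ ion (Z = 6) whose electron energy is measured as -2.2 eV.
n = 15

The exact energy levels follow E_n = -13.6057 Z² / n² eV with Z = 6.

The measured value (-2.2 eV) is reported to only 2 significant figures, so we must test candidate n values and see which one matches to that precision.

Candidate energies:
  n = 13:  E = -13.6057 × 6² / 13² = -2.89826 eV
  n = 14:  E = -13.6057 × 6² / 14² = -2.49901 eV
  n = 15:  E = -13.6057 × 6² / 15² = -2.17691 eV  ← matches
  n = 16:  E = -13.6057 × 6² / 16² = -1.91330 eV
  n = 17:  E = -13.6057 × 6² / 17² = -1.69483 eV

Checking against the measurement of -2.2 eV (2 sig figs), only n = 15 agrees:
E_15 = -2.17691 eV, which rounds to -2.2 eV ✓

Therefore n = 15.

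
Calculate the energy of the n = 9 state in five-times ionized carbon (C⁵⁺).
-6.0470 eV

For hydrogen-like ions, the energy levels scale with Z²:
E_n = -13.6057 Z² / n² eV

For C⁵⁺ (Z = 6) at n = 9:
E_9 = -13.6057 × 6² / 9²
E_9 = -13.6057 × 36 / 81
E_9 = -489.8052 / 81
E_9 = -6.0470 eV

The energy is 36 times more negative than hydrogen at the same n due to the stronger nuclear charge.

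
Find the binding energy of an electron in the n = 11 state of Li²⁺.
1.011994 eV

The ionization energy is the energy needed to remove the electron completely (n → ∞).

For a hydrogen-like ion with Z = 3, E_n = -13.6057 Z² / n² eV.

At n = 11: E_11 = -13.6057 × 3² / 11² = -1.011994215 eV
At n = ∞: E_∞ = 0 eV

Ionization energy = E_∞ - E_11 = 0 - (-1.011994215) = 1.011994215 eV
Ionization energy ≈ 1.011994 eV

This is also called the binding energy of the electron in state n = 11.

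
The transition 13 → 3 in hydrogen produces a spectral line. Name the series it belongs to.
Paschen series

The spectral series in hydrogen are named based on the final (lower) energy level:
- Lyman series: n_final = 1 (ultraviolet)
- Balmer series: n_final = 2 (visible/near-UV)
- Paschen series: n_final = 3 (infrared)
- Brackett series: n_final = 4 (infrared)
- Pfund series: n_final = 5 (far infrared)

Since this transition ends at n = 3, it belongs to the Paschen series.

For reference, this 13 → 3 line has photon energy
ΔE = 13.6057 eV × (1/3² - 1/13²) = 1.4312373 eV,
corresponding to wavelength λ = hc/ΔE = 1239.84 eV·nm / 1.4312373 eV = 866.271 nm in the infrared region.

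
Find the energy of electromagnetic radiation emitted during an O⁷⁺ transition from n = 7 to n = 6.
6.417 eV

The energy levels are E_n = -13.6057 Z² eV / n².

Energy at n = 7: E_7 = -13.6057 × 8² / 7² = -17.770710 eV
Energy at n = 6: E_6 = -13.6057 × 8² / 6² = -24.187911 eV

For emission (electron falling to lower state), the photon energy is:
E_photon = E_7 - E_6 = |-17.770710 - (-24.187911)|
E_photon = 6.417 eV

This energy is carried away by the emitted photon.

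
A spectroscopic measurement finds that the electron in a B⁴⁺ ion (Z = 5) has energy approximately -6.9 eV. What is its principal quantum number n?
n = 7

The exact energy levels follow E_n = -13.6057 Z² / n² eV with Z = 5.

The measured value (-6.9 eV) is reported to only 2 significant figures, so we must test candidate n values and see which one matches to that precision.

Candidate energies:
  n = 5:  E = -13.6057 × 5² / 5² = -13.605700 eV
  n = 6:  E = -13.6057 × 5² / 6² = -9.448403 eV
  n = 7:  E = -13.6057 × 5² / 7² = -6.941684 eV  ← matches
  n = 8:  E = -13.6057 × 5² / 8² = -5.314727 eV
  n = 9:  E = -13.6057 × 5² / 9² = -4.199290 eV

Checking against the measurement of -6.9 eV (2 sig figs), only n = 7 agrees:
E_7 = -6.941684 eV, which rounds to -6.9 eV ✓

Therefore n = 7.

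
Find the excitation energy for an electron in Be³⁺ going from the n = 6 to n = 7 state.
1.60430 eV

The energy levels of a hydrogen-like atom are E_n = -13.6057 Z² eV / n².

Energy at n = 6: E_6 = -13.6057 × 4² / 6² = -6.04697778 eV
Energy at n = 7: E_7 = -13.6057 × 4² / 7² = -4.44267755 eV

The excitation energy is the difference:
ΔE = E_7 - E_6
ΔE = -4.44267755 - (-6.04697778)
ΔE = 1.60430 eV

Since this is positive, energy must be absorbed (photon absorption).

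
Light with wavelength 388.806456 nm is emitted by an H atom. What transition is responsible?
n = 8 → n = 2

First, find the photon energy from the wavelength (hc = 1239.84 eV·nm):
E = hc/λ = 1239.84 eV·nm / 388.806456 nm = 3.1888359 eV

The energy levels of hydrogen satisfy E_n = -13.6057 / n² eV, so an emission n_i → n_f releases
ΔE = 13.6057 × (1/n_f² − 1/n_i²) eV.

Setting ΔE equal to the photon energy:
1/n_f² − 1/n_i² = 3.1888359 / 13.6057 = 0.23437500

Since 1/n_i² must be positive, we need 1/n_f² > 0.23437500, i.e. n_f ≤ 2. For each allowed n_f, solve n_i = (1/n_f² − 0.23437500)^(−1/2) and check whether it is a whole number:
  n_f = 1: 1/n_i² = 1.00000000 − 0.23437500 = 0.76562500 → n_i = 1.143  (not an integer) ✗
  n_f = 2: 1/n_i² = 0.25000000 − 0.23437500 = 0.01562500 → n_i = 8.000  → integer, n_i = 8 ✓

Only n_f = 2 gives an integer upper level, n_i = 8.

The transition is from n = 8 to n = 2 (emission).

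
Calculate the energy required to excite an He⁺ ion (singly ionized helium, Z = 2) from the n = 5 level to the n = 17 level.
1.99 eV

The energy levels of a hydrogen-like atom are E_n = -13.6057 Z² eV / n².

Energy at n = 5: E_5 = -13.6057 × 2² / 5² = -2.17691 eV
Energy at n = 17: E_17 = -13.6057 × 2² / 17² = -0.18831 eV

The excitation energy is the difference:
ΔE = E_17 - E_5
ΔE = -0.18831 - (-2.17691)
ΔE = 1.99 eV

Since this is positive, energy must be absorbed (photon absorption).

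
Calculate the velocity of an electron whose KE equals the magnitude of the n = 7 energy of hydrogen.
3.125e+05 m/s (or 0.104248% of c)

The binding energy at n = 7 for hydrogen is:
E_7 = -13.6057/7² = -0.27766735 eV
|E_7| = 0.27766735 eV

Convert to Joules:
KE = 0.27766735 eV × (1.602177 × 10⁻¹⁹ J/eV) = 4.44872e-20 J

Using KE = ½mv²:
v = √(2·KE/m_e)
v = √(2 × 4.44872e-20 J / 9.10938 × 10⁻³¹ kg)
v = 3.125e+05 m/s

This is approximately 0.104248% the speed of light.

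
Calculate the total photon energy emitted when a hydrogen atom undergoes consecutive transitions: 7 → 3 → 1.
13.33 eV

The energy levels of hydrogen are E_n = -13.6057 / n² eV.

First transition (7 → 3):
ΔE₁ = |E_3 - E_7|
ΔE₁ = |-1.51174444 - (-0.27766735)| = 1.23408 eV

Second transition (3 → 1):
ΔE₂ = |E_1 - E_3|
ΔE₂ = |-13.60570000 - (-1.51174444)| = 12.09396 eV

Total energy released:
E_total = ΔE₁ + ΔE₂ = 1.23408 + 12.09396 = 13.33 eV

Note: This equals the direct transition 7 → 1: 13.33 eV ✓
Energy is conserved regardless of the path taken.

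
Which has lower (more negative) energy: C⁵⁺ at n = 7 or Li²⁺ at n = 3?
Li²⁺ at n = 3 (E = -13.6057 eV)

Using E_n = -13.6057 Z² / n² eV:

C⁵⁺ (Z = 6) at n = 7:
E = -13.6057 × 6² / 7² = -13.6057 × 36 / 49 = -9.9960245 eV

Li²⁺ (Z = 3) at n = 3:
E = -13.6057 × 3² / 3² = -13.6057 × 9 / 9 = -13.6057000 eV

Since -13.6057000 eV < -9.9960245 eV,
Li²⁺ at n = 3 is more tightly bound (requires more energy to ionize).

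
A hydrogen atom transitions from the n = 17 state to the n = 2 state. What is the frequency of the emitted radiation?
8.1108e+14 Hz

First, find the transition energy:
E_17 = -13.6057 / 17² = -0.0470785 eV
E_2 = -13.6057 / 2² = -3.4014250 eV
|ΔE| = |E_2 - E_17| = 3.3543465 eV

Convert to Joules: E = 3.3543465 eV × (1.602177 × 10⁻¹⁹ J/eV) = 5.374257e-19 J

Using E = hf:
f = E/h = 5.374257e-19 J / (6.62607 × 10⁻³⁴ J·s)
f = 8.1108e+14 Hz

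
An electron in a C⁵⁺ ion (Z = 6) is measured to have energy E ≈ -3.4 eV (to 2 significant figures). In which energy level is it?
n = 12

The exact energy levels follow E_n = -13.6057 Z² / n² eV with Z = 6.

The measured value (-3.4 eV) is reported to only 2 significant figures, so we must test candidate n values and see which one matches to that precision.

Candidate energies:
  n = 10:  E = -13.6057 × 6² / 10² = -4.89805 eV
  n = 11:  E = -13.6057 × 6² / 11² = -4.04798 eV
  n = 12:  E = -13.6057 × 6² / 12² = -3.40143 eV  ← matches
  n = 13:  E = -13.6057 × 6² / 13² = -2.89826 eV
  n = 14:  E = -13.6057 × 6² / 14² = -2.49901 eV

Checking against the measurement of -3.4 eV (2 sig figs), only n = 12 agrees:
E_12 = -3.40143 eV, which rounds to -3.4 eV ✓

Therefore n = 12.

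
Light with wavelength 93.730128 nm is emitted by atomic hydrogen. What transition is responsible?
n = 6 → n = 1

First, find the photon energy from the wavelength (hc = 1239.84 eV·nm):
E = hc/λ = 1239.84 eV·nm / 93.730128 nm = 13.227764 eV

The energy levels of hydrogen satisfy E_n = -13.6057 / n² eV, so an emission n_i → n_f releases
ΔE = 13.6057 × (1/n_f² − 1/n_i²) eV.

Setting ΔE equal to the photon energy:
1/n_f² − 1/n_i² = 13.227764 / 13.6057 = 0.97222223

Since 1/n_i² must be positive, we need 1/n_f² > 0.97222223, i.e. n_f ≤ 1. For each allowed n_f, solve n_i = (1/n_f² − 0.97222223)^(−1/2) and check whether it is a whole number:
  n_f = 1: 1/n_i² = 1.00000000 − 0.97222223 = 0.02777777 → n_i = 6.000  → integer, n_i = 6 ✓

Only n_f = 1 gives an integer upper level, n_i = 6.

The transition is from n = 6 to n = 1 (emission).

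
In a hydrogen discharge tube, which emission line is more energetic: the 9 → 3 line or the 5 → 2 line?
5 → 2

Calculate the energy for each transition:

Transition 9 → 3:
ΔE₁ = |E_3 - E_9| = |-13.6057/3² - (-13.6057/9²)|
ΔE₁ = |-1.5117444444 - (-0.1679716049)| = 1.3437728 eV

Transition 5 → 2:
ΔE₂ = |E_2 - E_5| = |-13.6057/2² - (-13.6057/5²)|
ΔE₂ = |-3.4014250000 - (-0.5442280000)| = 2.8571970 eV

Since 2.8571970 eV > 1.3437728 eV, the transition 5 → 2 emits the more energetic photon.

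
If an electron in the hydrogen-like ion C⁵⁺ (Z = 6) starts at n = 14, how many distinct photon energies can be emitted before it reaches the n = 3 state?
66

The electron can occupy levels n = 3, 4, ..., 14 during de-excitation — that is m = 14 - 3 + 1 = 12 distinct levels.

The number of distinct spectral lines equals the number of ways to choose 2 of these m levels (each pair gives one possible emission transition):

Number of lines = m(m-1)/2 = 12×11/2 = 66

These correspond to all possible transitions between the 12 levels:
14 → 13, 14 → 12, 14 → 11, 14 → 10, 14 → 9, 14 → 8, 14 → 7, 14 → 6...

Each transition produces a photon with a unique energy (and thus wavelength). This count does not depend on Z.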